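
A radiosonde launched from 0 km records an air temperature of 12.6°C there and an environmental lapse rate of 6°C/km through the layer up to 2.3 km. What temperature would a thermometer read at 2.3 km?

0–2300 m, environmental: Δz = 2.3 km ⇒ ΔT = -13.8°C; T = -1.2°C

-1.2°C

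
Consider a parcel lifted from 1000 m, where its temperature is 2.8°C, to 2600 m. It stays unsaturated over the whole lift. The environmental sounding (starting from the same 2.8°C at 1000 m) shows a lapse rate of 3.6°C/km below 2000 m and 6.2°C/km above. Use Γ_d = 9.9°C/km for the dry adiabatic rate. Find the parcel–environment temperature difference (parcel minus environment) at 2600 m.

Parcel:
  Dry to 2600 m: -9.9 × 1.6 km = -15.84°C, so T = -13.04°C.
Environment:
  Environment, lower layer to 2000 m: -3.6 × 1 km = -3.6°C, so T = -0.8°C.
  Environment, upper layer to 2600 m: -6.2 × 0.6 km = -3.72°C, so T = -4.52°C.
T_parcel − T_env = -13.04 − (-4.52) = -8.52°C

-8.52°C (parcel cooler than environment)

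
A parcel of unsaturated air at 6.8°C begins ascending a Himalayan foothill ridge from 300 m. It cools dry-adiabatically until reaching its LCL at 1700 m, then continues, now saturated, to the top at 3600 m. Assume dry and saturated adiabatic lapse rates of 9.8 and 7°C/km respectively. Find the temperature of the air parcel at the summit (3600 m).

From 300 m to 1700 m (dry): cools by 9.8 × 1.4 = 13.72°C, giving -6.92°C.
From 1700 m to 3600 m (saturated): cools by 7 × 1.9 = 13.3°C, giving -20.22°C.

-20.22°C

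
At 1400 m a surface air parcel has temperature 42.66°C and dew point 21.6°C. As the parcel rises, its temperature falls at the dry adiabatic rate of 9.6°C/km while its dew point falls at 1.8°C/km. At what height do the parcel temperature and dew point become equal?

T and T_d converge at 9.6 − 1.8 = 7.8°C per km
Height above start = (42.66 − 21.6) / 7.8 = 2.7 km
LCL altitude = 1400 m + 2700 m = 4100 m

4100 m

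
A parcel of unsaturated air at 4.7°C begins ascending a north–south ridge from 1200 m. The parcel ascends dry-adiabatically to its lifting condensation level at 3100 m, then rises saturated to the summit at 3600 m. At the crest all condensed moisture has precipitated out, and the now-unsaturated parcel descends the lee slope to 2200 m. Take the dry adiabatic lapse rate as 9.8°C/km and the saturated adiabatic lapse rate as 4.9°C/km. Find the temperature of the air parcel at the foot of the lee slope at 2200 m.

From 1200 m to 3100 m (dry): cools by 9.8 × 1.9 = 18.62°C, giving -13.92°C.
From 3100 m to 3600 m (saturated): cools by 4.9 × 0.5 = 2.45°C, giving -16.37°C.
From 3600 m to 2200 m (dry descent): warms by 9.8 × 1.4 = 13.72°C, giving -2.65°C.

-2.65°C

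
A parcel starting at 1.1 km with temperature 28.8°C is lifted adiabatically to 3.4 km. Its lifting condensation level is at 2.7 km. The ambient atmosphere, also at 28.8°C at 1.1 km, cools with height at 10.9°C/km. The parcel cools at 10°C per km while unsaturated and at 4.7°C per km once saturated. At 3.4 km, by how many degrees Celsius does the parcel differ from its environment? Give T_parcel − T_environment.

Parcel:
  Dry to 2700 m: -10 × 1.6 km = -16°C, so T = 12.8°C.
  Saturated to 3400 m: -4.7 × 0.7 km = -3.29°C, so T = 9.51°C.
Environment:
  Environment to 3400 m: -10.9 × 2.3 km = -25.07°C, so T = 3.73°C.
T_parcel − T_env = 9.51 − 3.73 = +5.78°C

+5.78°C (parcel warmer than environment)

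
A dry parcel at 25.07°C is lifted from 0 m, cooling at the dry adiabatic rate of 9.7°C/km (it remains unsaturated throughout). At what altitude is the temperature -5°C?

3100 m

Height above start = (25.07 − (-5)) / 9.7 = 3.1 km
Altitude = 0 m + 3100 m = 3100 m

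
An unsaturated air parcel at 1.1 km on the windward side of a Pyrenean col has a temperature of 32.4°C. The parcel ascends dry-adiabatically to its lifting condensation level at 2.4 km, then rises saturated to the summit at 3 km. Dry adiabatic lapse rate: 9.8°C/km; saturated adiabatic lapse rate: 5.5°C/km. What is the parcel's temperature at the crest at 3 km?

16.36°C

1100–2400 m, dry: Δz = 1.3 km ⇒ ΔT = -12.74°C; T = 19.66°C
2400–3000 m, saturated: Δz = 0.6 km ⇒ ΔT = -3.3°C; T = 16.36°C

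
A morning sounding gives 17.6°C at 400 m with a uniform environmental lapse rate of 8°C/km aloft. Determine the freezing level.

Height above start = (17.6 − 0) / 8 = 2.2 km
Altitude = 400 m + 2200 m = 2600 m

2600 m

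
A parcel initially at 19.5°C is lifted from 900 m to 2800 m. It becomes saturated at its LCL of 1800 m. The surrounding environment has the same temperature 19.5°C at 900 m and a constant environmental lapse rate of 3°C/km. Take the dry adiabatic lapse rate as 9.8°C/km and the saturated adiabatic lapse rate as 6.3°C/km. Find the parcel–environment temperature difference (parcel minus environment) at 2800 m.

-9.42°C (parcel cooler than environment)

Parcel:
  900–1800 m, dry: Δz = 0.9 km ⇒ ΔT = -8.82°C; T = 10.68°C
  1800–2800 m, saturated: Δz = 1 km ⇒ ΔT = -6.3°C; T = 4.38°C
Environment:
  900–2800 m, environment: Δz = 1.9 km ⇒ ΔT = -5.7°C; T = 13.8°C
T_parcel − T_env = 4.38 − 13.8 = -9.42°C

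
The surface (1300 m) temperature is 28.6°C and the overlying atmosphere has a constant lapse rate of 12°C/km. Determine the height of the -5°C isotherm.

Height above start = (28.6 − (-5)) / 12 = 2.8 km
Altitude = 1300 m + 2800 m = 4100 m

4100 m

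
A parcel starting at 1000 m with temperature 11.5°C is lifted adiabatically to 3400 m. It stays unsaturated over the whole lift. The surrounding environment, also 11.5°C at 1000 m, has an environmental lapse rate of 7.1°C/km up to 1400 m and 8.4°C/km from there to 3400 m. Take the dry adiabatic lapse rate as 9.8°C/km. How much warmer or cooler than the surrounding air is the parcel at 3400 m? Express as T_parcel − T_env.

Parcel:
  1000 → 3400 m (dry, 9.8°C/km): ΔT = -9.8 × 2.4 = -23.52°C → T = -12.02°C
Environment:
  1000 → 1400 m (environment, lower layer, 7.1°C/km): ΔT = -7.1 × 0.4 = -2.84°C → T = 8.66°C
  1400 → 3400 m (environment, upper layer, 8.4°C/km): ΔT = -8.4 × 2 = -16.8°C → T = -8.14°C
T_parcel − T_env = -12.02 − (-8.14) = -3.88°C

-3.88°C (parcel cooler than environment)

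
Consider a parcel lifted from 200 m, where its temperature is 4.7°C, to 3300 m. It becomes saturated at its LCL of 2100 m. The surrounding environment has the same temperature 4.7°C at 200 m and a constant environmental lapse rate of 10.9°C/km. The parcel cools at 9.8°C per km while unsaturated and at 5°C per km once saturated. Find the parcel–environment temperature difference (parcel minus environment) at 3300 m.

Parcel:
  From 200 m to 2100 m (dry): cools by 9.8 × 1.9 = 18.62°C, giving -13.92°C.
  From 2100 m to 3300 m (saturated): cools by 5 × 1.2 = 6°C, giving -19.92°C.
Environment:
  From 200 m to 3300 m (environment): cools by 10.9 × 3.1 = 33.79°C, giving -29.09°C.
T_parcel − T_env = -19.92 − (-29.09) = +9.17°C

+9.17°C (parcel warmer than environment)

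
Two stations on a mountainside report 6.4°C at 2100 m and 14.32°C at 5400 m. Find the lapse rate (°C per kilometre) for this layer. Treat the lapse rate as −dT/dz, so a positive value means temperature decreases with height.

-2.4°C/km

Γ = −ΔT/Δz = (6.4 − 14.32) / (5400 − 2100) m
  = -7.92°C / 3.3 km = -2.4°C/km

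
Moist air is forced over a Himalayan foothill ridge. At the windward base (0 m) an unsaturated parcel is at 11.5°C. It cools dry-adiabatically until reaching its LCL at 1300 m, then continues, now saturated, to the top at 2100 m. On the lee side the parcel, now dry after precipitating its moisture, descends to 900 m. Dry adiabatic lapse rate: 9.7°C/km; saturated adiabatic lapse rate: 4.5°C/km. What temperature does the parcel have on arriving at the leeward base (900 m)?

6.93°C

Dry to 1300 m: -9.7 × 1.3 km = -12.61°C, so T = -1.11°C.
Saturated to 2100 m: -4.5 × 0.8 km = -3.6°C, so T = -4.71°C.
Dry descent to 900 m: +9.7 × 1.2 km = +11.64°C, so T = 6.93°C.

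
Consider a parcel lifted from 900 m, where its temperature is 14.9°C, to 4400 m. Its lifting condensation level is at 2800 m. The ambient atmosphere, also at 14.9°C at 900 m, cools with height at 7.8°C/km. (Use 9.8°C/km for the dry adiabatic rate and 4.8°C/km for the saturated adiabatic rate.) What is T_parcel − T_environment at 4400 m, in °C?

+1°C (parcel warmer than environment)

Parcel:
  Dry to 2800 m: -9.8 × 1.9 km = -18.62°C, so T = -3.72°C.
  Saturated to 4400 m: -4.8 × 1.6 km = -7.68°C, so T = -11.4°C.
Environment:
  Environment to 4400 m: -7.8 × 3.5 km = -27.3°C, so T = -12.4°C.
T_parcel − T_env = -11.4 − (-12.4) = +1°C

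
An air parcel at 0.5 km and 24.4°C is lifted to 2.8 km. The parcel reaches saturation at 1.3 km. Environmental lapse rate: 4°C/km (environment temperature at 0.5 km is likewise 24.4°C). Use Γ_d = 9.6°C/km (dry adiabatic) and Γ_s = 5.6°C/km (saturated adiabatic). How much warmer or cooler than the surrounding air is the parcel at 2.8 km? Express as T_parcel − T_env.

Parcel:
  Dry to 1300 m: -9.6 × 0.8 km = -7.68°C, so T = 16.72°C.
  Saturated to 2800 m: -5.6 × 1.5 km = -8.4°C, so T = 8.32°C.
Environment:
  Environment to 2800 m: -4 × 2.3 km = -9.2°C, so T = 15.2°C.
T_parcel − T_env = 8.32 − 15.2 = -6.88°C

-6.88°C (parcel cooler than environment)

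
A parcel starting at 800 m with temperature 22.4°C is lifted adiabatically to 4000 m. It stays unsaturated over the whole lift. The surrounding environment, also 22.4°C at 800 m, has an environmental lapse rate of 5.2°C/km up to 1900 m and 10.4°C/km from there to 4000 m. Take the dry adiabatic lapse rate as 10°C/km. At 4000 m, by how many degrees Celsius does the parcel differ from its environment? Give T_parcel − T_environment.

Parcel:
  800 → 4000 m (dry, 10°C/km): ΔT = -10 × 3.2 = -32°C → T = -9.6°C
Environment:
  800 → 1900 m (environment, lower layer, 5.2°C/km): ΔT = -5.2 × 1.1 = -5.72°C → T = 16.68°C
  1900 → 4000 m (environment, upper layer, 10.4°C/km): ΔT = -10.4 × 2.1 = -21.84°C → T = -5.16°C
T_parcel − T_env = -9.6 − (-5.16) = -4.44°C

-4.44°C (parcel cooler than environment)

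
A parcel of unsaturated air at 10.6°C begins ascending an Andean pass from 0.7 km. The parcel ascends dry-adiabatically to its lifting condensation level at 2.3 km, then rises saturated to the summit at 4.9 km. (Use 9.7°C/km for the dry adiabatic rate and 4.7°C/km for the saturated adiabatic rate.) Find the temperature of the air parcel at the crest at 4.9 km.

From 700 m to 2300 m (dry): cools by 9.7 × 1.6 = 15.52°C, giving -4.92°C.
From 2300 m to 4900 m (saturated): cools by 4.7 × 2.6 = 12.22°C, giving -17.14°C.

-17.14°C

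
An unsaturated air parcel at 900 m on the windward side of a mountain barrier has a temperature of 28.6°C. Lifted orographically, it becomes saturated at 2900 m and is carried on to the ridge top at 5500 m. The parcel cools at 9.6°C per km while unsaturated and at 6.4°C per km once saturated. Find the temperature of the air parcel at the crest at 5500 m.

900 → 2900 m (dry, 9.6°C/km): ΔT = -9.6 × 2 = -19.2°C → T = 9.4°C
2900 → 5500 m (saturated, 6.4°C/km): ΔT = -6.4 × 2.6 = -16.64°C → T = -7.24°C

-7.24°C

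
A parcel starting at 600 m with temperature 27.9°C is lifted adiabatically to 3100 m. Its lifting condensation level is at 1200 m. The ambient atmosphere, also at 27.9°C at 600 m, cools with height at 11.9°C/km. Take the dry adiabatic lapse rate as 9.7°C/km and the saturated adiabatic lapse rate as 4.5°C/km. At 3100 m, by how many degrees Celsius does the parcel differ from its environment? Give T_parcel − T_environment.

Parcel:
  600–1200 m, dry: Δz = 0.6 km ⇒ ΔT = -5.82°C; T = 22.08°C
  1200–3100 m, saturated: Δz = 1.9 km ⇒ ΔT = -8.55°C; T = 13.53°C
Environment:
  600–3100 m, environment: Δz = 2.5 km ⇒ ΔT = -29.75°C; T = -1.85°C
T_parcel − T_env = 13.53 − (-1.85) = +15.38°C

+15.38°C (parcel warmer than environment)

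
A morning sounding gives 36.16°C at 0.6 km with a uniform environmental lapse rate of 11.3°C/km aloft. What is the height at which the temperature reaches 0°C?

3.8 km

Height above start = (36.16 − 0) / 11.3 = 3.2 km
Altitude = 600 m + 3200 m = 3800 m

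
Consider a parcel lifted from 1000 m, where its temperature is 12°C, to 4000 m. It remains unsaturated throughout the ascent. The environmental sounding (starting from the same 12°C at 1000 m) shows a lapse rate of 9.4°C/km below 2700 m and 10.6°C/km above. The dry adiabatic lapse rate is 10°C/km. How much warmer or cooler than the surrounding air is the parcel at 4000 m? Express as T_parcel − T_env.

-0.24°C (parcel cooler than environment)

Parcel:
  1000 → 4000 m (dry, 10°C/km): ΔT = -10 × 3 = -30°C → T = -18°C
Environment:
  1000 → 2700 m (environment, lower layer, 9.4°C/km): ΔT = -9.4 × 1.7 = -15.98°C → T = -3.98°C
  2700 → 4000 m (environment, upper layer, 10.6°C/km): ΔT = -10.6 × 1.3 = -13.78°C → T = -17.76°C
T_parcel − T_env = -18 − (-17.76) = -0.24°C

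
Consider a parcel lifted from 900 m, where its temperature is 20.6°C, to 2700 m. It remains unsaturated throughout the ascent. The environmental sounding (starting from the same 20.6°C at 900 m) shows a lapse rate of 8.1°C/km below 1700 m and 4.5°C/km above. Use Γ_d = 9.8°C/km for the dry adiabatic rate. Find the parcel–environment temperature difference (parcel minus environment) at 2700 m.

Parcel:
  900–2700 m, dry: Δz = 1.8 km ⇒ ΔT = -17.64°C; T = 2.96°C
Environment:
  900–1700 m, environment, lower layer: Δz = 0.8 km ⇒ ΔT = -6.48°C; T = 14.12°C
  1700–2700 m, environment, upper layer: Δz = 1 km ⇒ ΔT = -4.5°C; T = 9.62°C
T_parcel − T_env = 2.96 − 9.62 = -6.66°C

-6.66°C (parcel cooler than environment)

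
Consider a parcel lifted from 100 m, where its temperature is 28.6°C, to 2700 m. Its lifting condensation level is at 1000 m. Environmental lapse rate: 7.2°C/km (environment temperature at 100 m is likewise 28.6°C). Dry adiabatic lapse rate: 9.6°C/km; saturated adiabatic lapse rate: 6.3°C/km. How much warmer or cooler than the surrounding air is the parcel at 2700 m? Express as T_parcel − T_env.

Parcel:
  From 100 m to 1000 m (dry): cools by 9.6 × 0.9 = 8.64°C, giving 19.96°C.
  From 1000 m to 2700 m (saturated): cools by 6.3 × 1.7 = 10.71°C, giving 9.25°C.
Environment:
  From 100 m to 2700 m (environment): cools by 7.2 × 2.6 = 18.72°C, giving 9.88°C.
T_parcel − T_env = 9.25 − 9.88 = -0.63°C

-0.63°C (parcel cooler than environment)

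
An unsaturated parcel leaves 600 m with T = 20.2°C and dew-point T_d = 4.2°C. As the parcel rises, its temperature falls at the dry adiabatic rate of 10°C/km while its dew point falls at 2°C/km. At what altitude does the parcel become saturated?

2600 m

T and T_d converge at 10 − 2 = 8°C per km
Height above start = (20.2 − 4.2) / 8 = 2 km
LCL altitude = 600 m + 2000 m = 2600 m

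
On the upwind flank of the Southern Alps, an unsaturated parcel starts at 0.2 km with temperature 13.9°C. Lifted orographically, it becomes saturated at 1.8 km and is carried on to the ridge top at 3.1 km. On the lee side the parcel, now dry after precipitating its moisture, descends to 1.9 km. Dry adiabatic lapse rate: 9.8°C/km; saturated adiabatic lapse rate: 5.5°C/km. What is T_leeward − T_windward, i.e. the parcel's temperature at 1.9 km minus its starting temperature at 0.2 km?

Dry to 1800 m: -9.8 × 1.6 km = -15.68°C, so T = -1.78°C.
Saturated to 3100 m: -5.5 × 1.3 km = -7.15°C, so T = -8.93°C.
Dry descent to 1900 m: +9.8 × 1.2 km = +11.76°C, so T = 2.83°C.
Net change vs windward start: 2.83 − 13.9 = -11.07°C

-11.07°C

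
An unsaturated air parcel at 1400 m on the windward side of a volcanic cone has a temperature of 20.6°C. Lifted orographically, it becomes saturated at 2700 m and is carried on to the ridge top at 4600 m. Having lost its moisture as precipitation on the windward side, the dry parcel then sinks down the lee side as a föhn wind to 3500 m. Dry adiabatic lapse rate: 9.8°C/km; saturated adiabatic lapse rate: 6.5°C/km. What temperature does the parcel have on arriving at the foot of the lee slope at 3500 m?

6.29°C

From 1400 m to 2700 m (dry): cools by 9.8 × 1.3 = 12.74°C, giving 7.86°C.
From 2700 m to 4600 m (saturated): cools by 6.5 × 1.9 = 12.35°C, giving -4.49°C.
From 4600 m to 3500 m (dry descent): warms by 9.8 × 1.1 = 10.78°C, giving 6.29°C.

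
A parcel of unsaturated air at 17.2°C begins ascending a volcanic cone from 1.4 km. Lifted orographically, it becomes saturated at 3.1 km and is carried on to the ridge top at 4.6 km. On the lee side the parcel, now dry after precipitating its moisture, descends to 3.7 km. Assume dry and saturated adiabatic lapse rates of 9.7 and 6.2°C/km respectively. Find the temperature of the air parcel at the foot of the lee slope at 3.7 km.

1400–3100 m, dry: Δz = 1.7 km ⇒ ΔT = -16.49°C; T = 0.71°C
3100–4600 m, saturated: Δz = 1.5 km ⇒ ΔT = -9.3°C; T = -8.59°C
4600–3700 m, dry descent: Δz = 0.9 km ⇒ ΔT = +8.73°C; T = 0.14°C

0.14°C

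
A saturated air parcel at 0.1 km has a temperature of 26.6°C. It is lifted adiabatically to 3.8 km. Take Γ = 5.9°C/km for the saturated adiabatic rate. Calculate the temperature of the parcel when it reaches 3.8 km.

Saturated adiabatic to 3800 m: -5.9 × 3.7 km = -21.83°C, so T = 4.77°C.

4.77°C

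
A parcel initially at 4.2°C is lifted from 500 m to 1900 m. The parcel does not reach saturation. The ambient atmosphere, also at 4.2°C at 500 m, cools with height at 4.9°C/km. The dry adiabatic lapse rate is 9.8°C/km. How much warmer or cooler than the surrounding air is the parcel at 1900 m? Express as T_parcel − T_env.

Parcel:
  500 → 1900 m (dry, 9.8°C/km): ΔT = -9.8 × 1.4 = -13.72°C → T = -9.52°C
Environment:
  500 → 1900 m (environment, 4.9°C/km): ΔT = -4.9 × 1.4 = -6.86°C → T = -2.66°C
T_parcel − T_env = -9.52 − (-2.66) = -6.86°C

-6.86°C (parcel cooler than environment)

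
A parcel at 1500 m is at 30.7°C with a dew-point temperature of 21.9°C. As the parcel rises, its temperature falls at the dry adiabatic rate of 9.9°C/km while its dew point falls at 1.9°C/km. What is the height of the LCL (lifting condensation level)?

2600 m

T and T_d converge at 9.9 − 1.9 = 8°C per km
Height above start = (30.7 − 21.9) / 8 = 1.1 km
LCL altitude = 1500 m + 1100 m = 2600 m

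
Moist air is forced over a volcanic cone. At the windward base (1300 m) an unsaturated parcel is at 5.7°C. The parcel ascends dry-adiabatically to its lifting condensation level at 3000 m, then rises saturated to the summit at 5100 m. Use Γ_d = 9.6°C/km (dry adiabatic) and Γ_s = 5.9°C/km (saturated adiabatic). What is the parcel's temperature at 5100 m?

-23.01°C

1300–3000 m, dry: Δz = 1.7 km ⇒ ΔT = -16.32°C; T = -10.62°C
3000–5100 m, saturated: Δz = 2.1 km ⇒ ΔT = -12.39°C; T = -23.01°C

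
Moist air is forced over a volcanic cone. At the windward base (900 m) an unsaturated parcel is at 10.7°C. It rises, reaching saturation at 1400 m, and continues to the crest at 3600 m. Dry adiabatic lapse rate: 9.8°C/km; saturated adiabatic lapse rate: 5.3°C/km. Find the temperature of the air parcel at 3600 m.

900 → 1400 m (dry, 9.8°C/km): ΔT = -9.8 × 0.5 = -4.9°C → T = 5.8°C
1400 → 3600 m (saturated, 5.3°C/km): ΔT = -5.3 × 2.2 = -11.66°C → T = -5.86°C

-5.86°C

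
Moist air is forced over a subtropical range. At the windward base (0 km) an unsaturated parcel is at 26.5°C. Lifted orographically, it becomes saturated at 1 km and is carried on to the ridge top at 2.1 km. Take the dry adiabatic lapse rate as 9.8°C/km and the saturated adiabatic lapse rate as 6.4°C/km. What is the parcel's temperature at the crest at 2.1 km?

From 0 m to 1000 m (dry): cools by 9.8 × 1 = 9.8°C, giving 16.7°C.
From 1000 m to 2100 m (saturated): cools by 6.4 × 1.1 = 7.04°C, giving 9.66°C.

9.66°C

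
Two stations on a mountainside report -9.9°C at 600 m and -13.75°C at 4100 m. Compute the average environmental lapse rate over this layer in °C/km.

Γ = −ΔT/Δz = (-9.9 − (-13.75)) / (4100 − 600) m
  = 3.85°C / 3.5 km = 1.1°C/km

1.1°C/km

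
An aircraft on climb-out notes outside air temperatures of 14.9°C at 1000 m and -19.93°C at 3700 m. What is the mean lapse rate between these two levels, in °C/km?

Γ = −ΔT/Δz = (14.9 − (-19.93)) / (3700 − 1000) m
  = 34.83°C / 2.7 km = 12.9°C/km

12.9°C/km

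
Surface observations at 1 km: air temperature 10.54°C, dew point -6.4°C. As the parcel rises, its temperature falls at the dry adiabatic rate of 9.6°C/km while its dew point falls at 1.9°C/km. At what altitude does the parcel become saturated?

T and T_d converge at 9.6 − 1.9 = 7.7°C per km
Height above start = (10.54 − (-6.4)) / 7.7 = 2.2 km
LCL altitude = 1000 m + 2200 m = 3200 m

3.2 km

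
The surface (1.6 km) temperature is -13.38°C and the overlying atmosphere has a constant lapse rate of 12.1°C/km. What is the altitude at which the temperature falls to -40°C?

3.8 km

Height above start = (-13.38 − (-40)) / 12.1 = 2.2 km
Altitude = 1600 m + 2200 m = 3800 m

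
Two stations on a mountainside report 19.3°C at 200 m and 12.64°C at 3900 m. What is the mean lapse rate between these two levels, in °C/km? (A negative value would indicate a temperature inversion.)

1.8°C/km

Γ = −ΔT/Δz = (19.3 − 12.64) / (3900 − 200) m
  = 6.66°C / 3.7 km = 1.8°C/km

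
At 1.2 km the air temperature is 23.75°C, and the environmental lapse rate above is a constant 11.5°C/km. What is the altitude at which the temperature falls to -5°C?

3.7 km

Height above start = (23.75 − (-5)) / 11.5 = 2.5 km
Altitude = 1200 m + 2500 m = 3700 m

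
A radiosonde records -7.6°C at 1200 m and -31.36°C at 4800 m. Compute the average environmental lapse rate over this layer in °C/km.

6.6°C/km

Γ = −ΔT/Δz = (-7.6 − (-31.36)) / (4800 − 1200) m
  = 23.76°C / 3.6 km = 6.6°C/km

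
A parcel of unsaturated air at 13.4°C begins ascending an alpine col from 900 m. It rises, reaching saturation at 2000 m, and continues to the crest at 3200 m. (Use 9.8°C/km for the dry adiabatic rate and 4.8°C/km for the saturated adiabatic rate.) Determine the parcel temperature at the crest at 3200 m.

-3.14°C

900 → 2000 m (dry, 9.8°C/km): ΔT = -9.8 × 1.1 = -10.78°C → T = 2.62°C
2000 → 3200 m (saturated, 4.8°C/km): ΔT = -4.8 × 1.2 = -5.76°C → T = -3.14°C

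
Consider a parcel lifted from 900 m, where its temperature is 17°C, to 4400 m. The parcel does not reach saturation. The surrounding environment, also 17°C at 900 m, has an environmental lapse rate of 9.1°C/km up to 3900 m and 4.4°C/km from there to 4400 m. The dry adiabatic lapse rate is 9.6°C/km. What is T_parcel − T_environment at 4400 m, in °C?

-4.1°C (parcel cooler than environment)

Parcel:
  900 → 4400 m (dry, 9.6°C/km): ΔT = -9.6 × 3.5 = -33.6°C → T = -16.6°C
Environment:
  900 → 3900 m (environment, lower layer, 9.1°C/km): ΔT = -9.1 × 3 = -27.3°C → T = -10.3°C
  3900 → 4400 m (environment, upper layer, 4.4°C/km): ΔT = -4.4 × 0.5 = -2.2°C → T = -12.5°C
T_parcel − T_env = -16.6 − (-12.5) = -4.1°C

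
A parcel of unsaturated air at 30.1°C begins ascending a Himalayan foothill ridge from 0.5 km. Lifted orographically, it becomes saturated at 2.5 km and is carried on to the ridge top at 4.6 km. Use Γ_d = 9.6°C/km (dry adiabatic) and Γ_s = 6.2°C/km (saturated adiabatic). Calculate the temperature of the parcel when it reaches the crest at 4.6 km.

-2.12°C

From 500 m to 2500 m (dry): cools by 9.6 × 2 = 19.2°C, giving 10.9°C.
From 2500 m to 4600 m (saturated): cools by 6.2 × 2.1 = 13.02°C, giving -2.12°C.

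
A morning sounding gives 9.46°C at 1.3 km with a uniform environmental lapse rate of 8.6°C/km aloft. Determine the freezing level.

2.4 km

Height above start = (9.46 − 0) / 8.6 = 1.1 km
Altitude = 1300 m + 1100 m = 2400 m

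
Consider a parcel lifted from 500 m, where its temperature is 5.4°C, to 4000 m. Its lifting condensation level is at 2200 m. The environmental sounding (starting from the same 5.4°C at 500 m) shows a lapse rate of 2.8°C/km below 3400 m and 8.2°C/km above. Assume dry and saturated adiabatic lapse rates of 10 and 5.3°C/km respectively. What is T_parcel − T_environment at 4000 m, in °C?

Parcel:
  500–2200 m, dry: Δz = 1.7 km ⇒ ΔT = -17°C; T = -11.6°C
  2200–4000 m, saturated: Δz = 1.8 km ⇒ ΔT = -9.54°C; T = -21.14°C
Environment:
  500–3400 m, environment, lower layer: Δz = 2.9 km ⇒ ΔT = -8.12°C; T = -2.72°C
  3400–4000 m, environment, upper layer: Δz = 0.6 km ⇒ ΔT = -4.92°C; T = -7.64°C
T_parcel − T_env = -21.14 − (-7.64) = -13.5°C

-13.5°C (parcel cooler than environment)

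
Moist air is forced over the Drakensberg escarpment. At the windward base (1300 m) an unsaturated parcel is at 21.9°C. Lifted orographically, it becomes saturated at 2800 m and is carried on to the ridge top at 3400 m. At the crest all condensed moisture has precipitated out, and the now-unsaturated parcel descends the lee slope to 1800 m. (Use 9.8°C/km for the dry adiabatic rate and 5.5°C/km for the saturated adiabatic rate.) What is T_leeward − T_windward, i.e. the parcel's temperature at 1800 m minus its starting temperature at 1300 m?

From 1300 m to 2800 m (dry): cools by 9.8 × 1.5 = 14.7°C, giving 7.2°C.
From 2800 m to 3400 m (saturated): cools by 5.5 × 0.6 = 3.3°C, giving 3.9°C.
From 3400 m to 1800 m (dry descent): warms by 9.8 × 1.6 = 15.68°C, giving 19.58°C.
Net change vs windward start: 19.58 − 21.9 = -2.32°C

-2.32°C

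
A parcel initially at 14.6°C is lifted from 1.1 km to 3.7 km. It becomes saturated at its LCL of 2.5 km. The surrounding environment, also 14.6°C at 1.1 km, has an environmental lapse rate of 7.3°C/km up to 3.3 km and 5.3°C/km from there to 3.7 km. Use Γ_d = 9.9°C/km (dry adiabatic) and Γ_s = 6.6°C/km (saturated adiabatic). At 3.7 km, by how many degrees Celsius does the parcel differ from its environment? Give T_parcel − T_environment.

Parcel:
  1100 → 2500 m (dry, 9.9°C/km): ΔT = -9.9 × 1.4 = -13.86°C → T = 0.74°C
  2500 → 3700 m (saturated, 6.6°C/km): ΔT = -6.6 × 1.2 = -7.92°C → T = -7.18°C
Environment:
  1100 → 3300 m (environment, lower layer, 7.3°C/km): ΔT = -7.3 × 2.2 = -16.06°C → T = -1.46°C
  3300 → 3700 m (environment, upper layer, 5.3°C/km): ΔT = -5.3 × 0.4 = -2.12°C → T = -3.58°C
T_parcel − T_env = -7.18 − (-3.58) = -3.6°C

-3.6°C (parcel cooler than environment)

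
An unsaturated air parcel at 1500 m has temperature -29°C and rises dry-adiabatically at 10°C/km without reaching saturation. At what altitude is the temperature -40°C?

2600 m

Height above start = (-29 − (-40)) / 10 = 1.1 km
Altitude = 1500 m + 1100 m = 2600 m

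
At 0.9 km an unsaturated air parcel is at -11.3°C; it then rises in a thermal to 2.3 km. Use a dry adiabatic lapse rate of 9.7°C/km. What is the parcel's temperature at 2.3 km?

900–2300 m, dry adiabatic: Δz = 1.4 km ⇒ ΔT = -13.58°C; T = -24.88°C

-24.88°C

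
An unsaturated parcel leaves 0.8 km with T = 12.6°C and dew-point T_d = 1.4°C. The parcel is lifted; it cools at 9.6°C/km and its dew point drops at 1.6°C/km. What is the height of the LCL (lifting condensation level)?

T and T_d converge at 9.6 − 1.6 = 8°C per km
Height above start = (12.6 − 1.4) / 8 = 1.4 km
LCL altitude = 800 m + 1400 m = 2200 m

2.2 km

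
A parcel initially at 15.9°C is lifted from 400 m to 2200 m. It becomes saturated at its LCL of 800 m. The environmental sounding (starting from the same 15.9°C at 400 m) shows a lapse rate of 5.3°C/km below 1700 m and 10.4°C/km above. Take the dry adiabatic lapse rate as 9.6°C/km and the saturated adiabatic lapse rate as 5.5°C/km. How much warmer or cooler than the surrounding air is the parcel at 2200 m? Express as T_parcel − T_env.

Parcel:
  Dry to 800 m: -9.6 × 0.4 km = -3.84°C, so T = 12.06°C.
  Saturated to 2200 m: -5.5 × 1.4 km = -7.7°C, so T = 4.36°C.
Environment:
  Environment, lower layer to 1700 m: -5.3 × 1.3 km = -6.89°C, so T = 9.01°C.
  Environment, upper layer to 2200 m: -10.4 × 0.5 km = -5.2°C, so T = 3.81°C.
T_parcel − T_env = 4.36 − 3.81 = +0.55°C

+0.55°C (parcel warmer than environment)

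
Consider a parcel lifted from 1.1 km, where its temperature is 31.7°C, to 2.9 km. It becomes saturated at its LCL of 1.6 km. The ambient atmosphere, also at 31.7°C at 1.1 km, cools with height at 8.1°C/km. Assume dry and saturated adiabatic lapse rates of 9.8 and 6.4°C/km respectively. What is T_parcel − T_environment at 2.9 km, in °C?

Parcel:
  1100 → 1600 m (dry, 9.8°C/km): ΔT = -9.8 × 0.5 = -4.9°C → T = 26.8°C
  1600 → 2900 m (saturated, 6.4°C/km): ΔT = -6.4 × 1.3 = -8.32°C → T = 18.48°C
Environment:
  1100 → 2900 m (environment, 8.1°C/km): ΔT = -8.1 × 1.8 = -14.58°C → T = 17.12°C
T_parcel − T_env = 18.48 − 17.12 = +1.36°C

+1.36°C (parcel warmer than environment)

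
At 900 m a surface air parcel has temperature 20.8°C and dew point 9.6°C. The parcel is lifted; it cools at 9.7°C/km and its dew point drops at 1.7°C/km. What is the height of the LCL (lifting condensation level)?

2300 m

T and T_d converge at 9.7 − 1.7 = 8°C per km
Height above start = (20.8 − 9.6) / 8 = 1.4 km
LCL altitude = 900 m + 1400 m = 2300 m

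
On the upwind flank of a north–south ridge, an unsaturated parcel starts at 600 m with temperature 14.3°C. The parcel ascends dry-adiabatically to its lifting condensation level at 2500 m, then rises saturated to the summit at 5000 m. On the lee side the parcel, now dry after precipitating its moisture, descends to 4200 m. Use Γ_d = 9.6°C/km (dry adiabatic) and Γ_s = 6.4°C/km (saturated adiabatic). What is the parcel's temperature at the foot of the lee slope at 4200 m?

600–2500 m, dry: Δz = 1.9 km ⇒ ΔT = -18.24°C; T = -3.94°C
2500–5000 m, saturated: Δz = 2.5 km ⇒ ΔT = -16°C; T = -19.94°C
5000–4200 m, dry descent: Δz = 0.8 km ⇒ ΔT = +7.68°C; T = -12.26°C

-12.26°C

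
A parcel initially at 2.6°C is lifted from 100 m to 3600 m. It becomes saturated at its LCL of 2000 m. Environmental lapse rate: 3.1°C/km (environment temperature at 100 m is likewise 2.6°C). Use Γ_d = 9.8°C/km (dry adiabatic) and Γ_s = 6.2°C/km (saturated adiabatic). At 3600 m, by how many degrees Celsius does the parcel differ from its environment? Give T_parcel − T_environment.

-17.69°C (parcel cooler than environment)

Parcel:
  100–2000 m, dry: Δz = 1.9 km ⇒ ΔT = -18.62°C; T = -16.02°C
  2000–3600 m, saturated: Δz = 1.6 km ⇒ ΔT = -9.92°C; T = -25.94°C
Environment:
  100–3600 m, environment: Δz = 3.5 km ⇒ ΔT = -10.85°C; T = -8.25°C
T_parcel − T_env = -25.94 − (-8.25) = -17.69°C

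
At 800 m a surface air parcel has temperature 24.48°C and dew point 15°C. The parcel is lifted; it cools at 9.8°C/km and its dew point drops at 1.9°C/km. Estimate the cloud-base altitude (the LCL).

T and T_d converge at 9.8 − 1.9 = 7.9°C per km
Height above start = (24.48 − 15) / 7.9 = 1.2 km
LCL altitude = 800 m + 1200 m = 2000 m

2000 m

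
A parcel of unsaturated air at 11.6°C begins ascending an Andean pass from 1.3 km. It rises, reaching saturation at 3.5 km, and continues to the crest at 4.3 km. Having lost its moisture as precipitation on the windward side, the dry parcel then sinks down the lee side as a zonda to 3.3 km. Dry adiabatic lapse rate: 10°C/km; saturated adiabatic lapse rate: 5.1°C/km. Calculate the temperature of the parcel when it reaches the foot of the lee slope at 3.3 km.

1300–3500 m, dry: Δz = 2.2 km ⇒ ΔT = -22°C; T = -10.4°C
3500–4300 m, saturated: Δz = 0.8 km ⇒ ΔT = -4.08°C; T = -14.48°C
4300–3300 m, dry descent: Δz = 1 km ⇒ ΔT = +10°C; T = -4.48°C

-4.48°C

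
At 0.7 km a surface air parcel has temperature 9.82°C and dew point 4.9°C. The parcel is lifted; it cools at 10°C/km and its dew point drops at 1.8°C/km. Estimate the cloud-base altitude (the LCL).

T and T_d converge at 10 − 1.8 = 8.2°C per km
Height above start = (9.82 − 4.9) / 8.2 = 0.6 km
LCL altitude = 700 m + 600 m = 1300 m

1.3 km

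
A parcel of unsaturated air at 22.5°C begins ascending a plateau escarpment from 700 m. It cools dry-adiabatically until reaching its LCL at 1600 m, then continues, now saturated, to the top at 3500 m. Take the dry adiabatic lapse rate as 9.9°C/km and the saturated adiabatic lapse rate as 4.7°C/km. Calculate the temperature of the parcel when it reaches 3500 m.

4.66°C

700–1600 m, dry: Δz = 0.9 km ⇒ ΔT = -8.91°C; T = 13.59°C
1600–3500 m, saturated: Δz = 1.9 km ⇒ ΔT = -8.93°C; T = 4.66°C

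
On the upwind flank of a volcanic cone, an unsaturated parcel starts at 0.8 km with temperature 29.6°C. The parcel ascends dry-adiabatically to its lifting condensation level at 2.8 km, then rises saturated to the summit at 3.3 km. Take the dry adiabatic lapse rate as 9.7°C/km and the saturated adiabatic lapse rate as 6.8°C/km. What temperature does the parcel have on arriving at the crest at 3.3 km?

Dry to 2800 m: -9.7 × 2 km = -19.4°C, so T = 10.2°C.
Saturated to 3300 m: -6.8 × 0.5 km = -3.4°C, so T = 6.8°C.

6.8°C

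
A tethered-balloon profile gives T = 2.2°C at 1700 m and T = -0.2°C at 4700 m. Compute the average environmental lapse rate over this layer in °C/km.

Γ = −ΔT/Δz = (2.2 − (-0.2)) / (4700 − 1700) m
  = 2.4°C / 3 km = 0.8°C/km

0.8°C/km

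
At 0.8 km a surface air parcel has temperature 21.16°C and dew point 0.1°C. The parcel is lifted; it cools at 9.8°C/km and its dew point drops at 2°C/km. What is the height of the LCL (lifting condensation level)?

T and T_d converge at 9.8 − 2 = 7.8°C per km
Height above start = (21.16 − 0.1) / 7.8 = 2.7 km
LCL altitude = 800 m + 2700 m = 3500 m

3.5 km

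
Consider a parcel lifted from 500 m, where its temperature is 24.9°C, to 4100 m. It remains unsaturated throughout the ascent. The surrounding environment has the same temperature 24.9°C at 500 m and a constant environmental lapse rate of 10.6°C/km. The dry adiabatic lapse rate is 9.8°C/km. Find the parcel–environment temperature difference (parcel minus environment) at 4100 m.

+2.88°C (parcel warmer than environment)

Parcel:
  500–4100 m, dry: Δz = 3.6 km ⇒ ΔT = -35.28°C; T = -10.38°C
Environment:
  500–4100 m, environment: Δz = 3.6 km ⇒ ΔT = -38.16°C; T = -13.26°C
T_parcel − T_env = -10.38 − (-13.26) = +2.88°C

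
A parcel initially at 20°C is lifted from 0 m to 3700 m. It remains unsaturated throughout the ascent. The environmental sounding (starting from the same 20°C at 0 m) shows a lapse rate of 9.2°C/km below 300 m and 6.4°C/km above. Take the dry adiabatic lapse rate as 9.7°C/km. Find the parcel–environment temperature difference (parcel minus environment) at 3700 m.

-11.37°C (parcel cooler than environment)

Parcel:
  Dry to 3700 m: -9.7 × 3.7 km = -35.89°C, so T = -15.89°C.
Environment:
  Environment, lower layer to 300 m: -9.2 × 0.3 km = -2.76°C, so T = 17.24°C.
  Environment, upper layer to 3700 m: -6.4 × 3.4 km = -21.76°C, so T = -4.52°C.
T_parcel − T_env = -15.89 − (-4.52) = -11.37°C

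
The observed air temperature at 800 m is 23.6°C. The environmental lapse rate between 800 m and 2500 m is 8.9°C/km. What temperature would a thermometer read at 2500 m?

8.47°C

Environmental to 2500 m: -8.9 × 1.7 km = -15.13°C, so T = 8.47°C.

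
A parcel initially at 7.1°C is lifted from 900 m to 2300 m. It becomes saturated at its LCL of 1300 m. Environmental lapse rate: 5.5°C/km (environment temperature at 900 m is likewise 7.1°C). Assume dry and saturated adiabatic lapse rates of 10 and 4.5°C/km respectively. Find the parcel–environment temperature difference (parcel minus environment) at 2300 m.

-0.8°C (parcel cooler than environment)

Parcel:
  Dry to 1300 m: -10 × 0.4 km = -4°C, so T = 3.1°C.
  Saturated to 2300 m: -4.5 × 1 km = -4.5°C, so T = -1.4°C.
Environment:
  Environment to 2300 m: -5.5 × 1.4 km = -7.7°C, so T = -0.6°C.
T_parcel − T_env = -1.4 − (-0.6) = -0.8°C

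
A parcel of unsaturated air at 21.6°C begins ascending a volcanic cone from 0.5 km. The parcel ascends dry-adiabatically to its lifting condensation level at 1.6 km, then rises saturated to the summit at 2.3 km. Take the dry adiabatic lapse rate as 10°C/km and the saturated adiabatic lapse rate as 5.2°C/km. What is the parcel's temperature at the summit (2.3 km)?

6.96°C

500 → 1600 m (dry, 10°C/km): ΔT = -10 × 1.1 = -11°C → T = 10.6°C
1600 → 2300 m (saturated, 5.2°C/km): ΔT = -5.2 × 0.7 = -3.64°C → T = 6.96°C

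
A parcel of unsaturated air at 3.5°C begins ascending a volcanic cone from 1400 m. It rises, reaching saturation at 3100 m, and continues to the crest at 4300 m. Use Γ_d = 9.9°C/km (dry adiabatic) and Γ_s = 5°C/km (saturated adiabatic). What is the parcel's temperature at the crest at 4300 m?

1400–3100 m, dry: Δz = 1.7 km ⇒ ΔT = -16.83°C; T = -13.33°C
3100–4300 m, saturated: Δz = 1.2 km ⇒ ΔT = -6°C; T = -19.33°C

-19.33°C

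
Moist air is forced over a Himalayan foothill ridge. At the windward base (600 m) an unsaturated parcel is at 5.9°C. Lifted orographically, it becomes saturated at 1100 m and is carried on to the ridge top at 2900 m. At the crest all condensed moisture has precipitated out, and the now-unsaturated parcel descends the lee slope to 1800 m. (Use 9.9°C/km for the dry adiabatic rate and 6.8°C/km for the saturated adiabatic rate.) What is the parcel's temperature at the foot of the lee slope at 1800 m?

From 600 m to 1100 m (dry): cools by 9.9 × 0.5 = 4.95°C, giving 0.95°C.
From 1100 m to 2900 m (saturated): cools by 6.8 × 1.8 = 12.24°C, giving -11.29°C.
From 2900 m to 1800 m (dry descent): warms by 9.9 × 1.1 = 10.89°C, giving -0.4°C.

-0.4°C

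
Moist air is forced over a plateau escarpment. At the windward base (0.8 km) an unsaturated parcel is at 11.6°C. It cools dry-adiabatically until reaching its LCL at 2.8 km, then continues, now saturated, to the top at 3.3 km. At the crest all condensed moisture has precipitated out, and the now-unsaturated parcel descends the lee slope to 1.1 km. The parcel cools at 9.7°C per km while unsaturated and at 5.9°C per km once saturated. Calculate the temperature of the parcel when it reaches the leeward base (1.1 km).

From 800 m to 2800 m (dry): cools by 9.7 × 2 = 19.4°C, giving -7.8°C.
From 2800 m to 3300 m (saturated): cools by 5.9 × 0.5 = 2.95°C, giving -10.75°C.
From 3300 m to 1100 m (dry descent): warms by 9.7 × 2.2 = 21.34°C, giving 10.59°C.

10.59°C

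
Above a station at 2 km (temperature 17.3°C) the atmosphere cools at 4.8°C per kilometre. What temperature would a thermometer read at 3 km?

Environmental to 3000 m: -4.8 × 1 km = -4.8°C, so T = 12.5°C.

12.5°C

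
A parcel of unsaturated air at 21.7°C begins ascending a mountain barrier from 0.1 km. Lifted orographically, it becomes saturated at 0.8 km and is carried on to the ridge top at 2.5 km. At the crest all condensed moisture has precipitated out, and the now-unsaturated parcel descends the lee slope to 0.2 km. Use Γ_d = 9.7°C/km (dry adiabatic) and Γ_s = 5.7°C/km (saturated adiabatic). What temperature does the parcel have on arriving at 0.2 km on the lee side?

27.53°C

Dry to 800 m: -9.7 × 0.7 km = -6.79°C, so T = 14.91°C.
Saturated to 2500 m: -5.7 × 1.7 km = -9.69°C, so T = 5.22°C.
Dry descent to 200 m: +9.7 × 2.3 km = +22.31°C, so T = 27.53°C.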